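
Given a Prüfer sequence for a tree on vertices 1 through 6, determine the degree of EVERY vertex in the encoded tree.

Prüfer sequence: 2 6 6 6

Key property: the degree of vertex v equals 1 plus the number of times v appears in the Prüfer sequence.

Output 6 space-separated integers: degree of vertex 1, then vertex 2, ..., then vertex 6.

Answer: 1 2 1 1 1 4

Derivation:
p_1 = 2: count[2] becomes 1
p_2 = 6: count[6] becomes 1
p_3 = 6: count[6] becomes 2
p_4 = 6: count[6] becomes 3
Degrees (1 + count): deg[1]=1+0=1, deg[2]=1+1=2, deg[3]=1+0=1, deg[4]=1+0=1, deg[5]=1+0=1, deg[6]=1+3=4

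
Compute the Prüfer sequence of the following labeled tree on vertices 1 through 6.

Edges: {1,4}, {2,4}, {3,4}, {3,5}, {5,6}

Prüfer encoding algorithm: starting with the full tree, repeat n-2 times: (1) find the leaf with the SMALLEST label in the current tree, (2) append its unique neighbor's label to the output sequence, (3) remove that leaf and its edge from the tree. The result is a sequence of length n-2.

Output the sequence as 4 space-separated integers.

Answer: 4 4 3 5

Derivation:
Step 1: leaves = {1,2,6}. Remove smallest leaf 1, emit neighbor 4.
Step 2: leaves = {2,6}. Remove smallest leaf 2, emit neighbor 4.
Step 3: leaves = {4,6}. Remove smallest leaf 4, emit neighbor 3.
Step 4: leaves = {3,6}. Remove smallest leaf 3, emit neighbor 5.
Done: 2 vertices remain (5, 6). Sequence = [4 4 3 5]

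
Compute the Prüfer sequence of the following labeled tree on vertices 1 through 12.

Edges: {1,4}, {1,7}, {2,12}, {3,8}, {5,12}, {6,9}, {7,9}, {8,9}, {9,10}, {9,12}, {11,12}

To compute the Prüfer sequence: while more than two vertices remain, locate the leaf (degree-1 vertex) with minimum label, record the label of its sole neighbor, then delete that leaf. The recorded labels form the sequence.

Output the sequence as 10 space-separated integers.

Answer: 12 8 1 7 12 9 9 9 9 12

Derivation:
Step 1: leaves = {2,3,4,5,6,10,11}. Remove smallest leaf 2, emit neighbor 12.
Step 2: leaves = {3,4,5,6,10,11}. Remove smallest leaf 3, emit neighbor 8.
Step 3: leaves = {4,5,6,8,10,11}. Remove smallest leaf 4, emit neighbor 1.
Step 4: leaves = {1,5,6,8,10,11}. Remove smallest leaf 1, emit neighbor 7.
Step 5: leaves = {5,6,7,8,10,11}. Remove smallest leaf 5, emit neighbor 12.
Step 6: leaves = {6,7,8,10,11}. Remove smallest leaf 6, emit neighbor 9.
Step 7: leaves = {7,8,10,11}. Remove smallest leaf 7, emit neighbor 9.
Step 8: leaves = {8,10,11}. Remove smallest leaf 8, emit neighbor 9.
Step 9: leaves = {10,11}. Remove smallest leaf 10, emit neighbor 9.
Step 10: leaves = {9,11}. Remove smallest leaf 9, emit neighbor 12.
Done: 2 vertices remain (11, 12). Sequence = [12 8 1 7 12 9 9 9 9 12]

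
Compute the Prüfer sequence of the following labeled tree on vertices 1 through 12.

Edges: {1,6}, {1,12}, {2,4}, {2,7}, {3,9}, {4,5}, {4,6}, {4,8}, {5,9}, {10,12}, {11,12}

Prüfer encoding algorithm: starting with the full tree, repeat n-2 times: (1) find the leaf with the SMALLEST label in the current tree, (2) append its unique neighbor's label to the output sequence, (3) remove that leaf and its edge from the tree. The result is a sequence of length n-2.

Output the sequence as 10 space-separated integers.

Step 1: leaves = {3,7,8,10,11}. Remove smallest leaf 3, emit neighbor 9.
Step 2: leaves = {7,8,9,10,11}. Remove smallest leaf 7, emit neighbor 2.
Step 3: leaves = {2,8,9,10,11}. Remove smallest leaf 2, emit neighbor 4.
Step 4: leaves = {8,9,10,11}. Remove smallest leaf 8, emit neighbor 4.
Step 5: leaves = {9,10,11}. Remove smallest leaf 9, emit neighbor 5.
Step 6: leaves = {5,10,11}. Remove smallest leaf 5, emit neighbor 4.
Step 7: leaves = {4,10,11}. Remove smallest leaf 4, emit neighbor 6.
Step 8: leaves = {6,10,11}. Remove smallest leaf 6, emit neighbor 1.
Step 9: leaves = {1,10,11}. Remove smallest leaf 1, emit neighbor 12.
Step 10: leaves = {10,11}. Remove smallest leaf 10, emit neighbor 12.
Done: 2 vertices remain (11, 12). Sequence = [9 2 4 4 5 4 6 1 12 12]

Answer: 9 2 4 4 5 4 6 1 12 12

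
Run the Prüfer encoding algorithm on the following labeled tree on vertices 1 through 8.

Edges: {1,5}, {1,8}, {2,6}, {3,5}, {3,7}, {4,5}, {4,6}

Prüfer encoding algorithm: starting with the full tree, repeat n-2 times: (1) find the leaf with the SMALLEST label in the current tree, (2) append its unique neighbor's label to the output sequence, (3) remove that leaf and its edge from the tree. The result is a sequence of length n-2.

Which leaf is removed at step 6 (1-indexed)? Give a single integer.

Answer: 5

Derivation:
Step 1: current leaves = {2,7,8}. Remove leaf 2 (neighbor: 6).
Step 2: current leaves = {6,7,8}. Remove leaf 6 (neighbor: 4).
Step 3: current leaves = {4,7,8}. Remove leaf 4 (neighbor: 5).
Step 4: current leaves = {7,8}. Remove leaf 7 (neighbor: 3).
Step 5: current leaves = {3,8}. Remove leaf 3 (neighbor: 5).
Step 6: current leaves = {5,8}. Remove leaf 5 (neighbor: 1).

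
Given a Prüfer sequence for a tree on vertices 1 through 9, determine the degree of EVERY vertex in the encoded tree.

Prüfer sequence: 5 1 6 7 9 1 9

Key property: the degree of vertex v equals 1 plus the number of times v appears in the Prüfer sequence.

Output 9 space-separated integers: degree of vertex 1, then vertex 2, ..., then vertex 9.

p_1 = 5: count[5] becomes 1
p_2 = 1: count[1] becomes 1
p_3 = 6: count[6] becomes 1
p_4 = 7: count[7] becomes 1
p_5 = 9: count[9] becomes 1
p_6 = 1: count[1] becomes 2
p_7 = 9: count[9] becomes 2
Degrees (1 + count): deg[1]=1+2=3, deg[2]=1+0=1, deg[3]=1+0=1, deg[4]=1+0=1, deg[5]=1+1=2, deg[6]=1+1=2, deg[7]=1+1=2, deg[8]=1+0=1, deg[9]=1+2=3

Answer: 3 1 1 1 2 2 2 1 3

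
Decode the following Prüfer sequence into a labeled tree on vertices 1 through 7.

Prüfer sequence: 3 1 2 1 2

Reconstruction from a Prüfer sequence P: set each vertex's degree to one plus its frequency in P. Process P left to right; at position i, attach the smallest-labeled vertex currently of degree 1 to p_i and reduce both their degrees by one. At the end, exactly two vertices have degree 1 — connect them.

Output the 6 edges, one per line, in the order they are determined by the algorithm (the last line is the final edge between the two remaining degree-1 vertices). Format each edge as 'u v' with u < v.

Answer: 3 4
1 3
2 5
1 6
1 2
2 7

Derivation:
Initial degrees: {1:3, 2:3, 3:2, 4:1, 5:1, 6:1, 7:1}
Step 1: smallest deg-1 vertex = 4, p_1 = 3. Add edge {3,4}. Now deg[4]=0, deg[3]=1.
Step 2: smallest deg-1 vertex = 3, p_2 = 1. Add edge {1,3}. Now deg[3]=0, deg[1]=2.
Step 3: smallest deg-1 vertex = 5, p_3 = 2. Add edge {2,5}. Now deg[5]=0, deg[2]=2.
Step 4: smallest deg-1 vertex = 6, p_4 = 1. Add edge {1,6}. Now deg[6]=0, deg[1]=1.
Step 5: smallest deg-1 vertex = 1, p_5 = 2. Add edge {1,2}. Now deg[1]=0, deg[2]=1.
Final: two remaining deg-1 vertices are 2, 7. Add edge {2,7}.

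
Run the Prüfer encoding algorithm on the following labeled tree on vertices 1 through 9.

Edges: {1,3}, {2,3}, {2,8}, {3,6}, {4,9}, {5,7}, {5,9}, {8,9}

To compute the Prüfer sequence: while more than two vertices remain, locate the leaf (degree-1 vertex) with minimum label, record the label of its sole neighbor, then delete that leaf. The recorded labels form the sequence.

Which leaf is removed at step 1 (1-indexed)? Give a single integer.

Answer: 1

Derivation:
Step 1: current leaves = {1,4,6,7}. Remove leaf 1 (neighbor: 3).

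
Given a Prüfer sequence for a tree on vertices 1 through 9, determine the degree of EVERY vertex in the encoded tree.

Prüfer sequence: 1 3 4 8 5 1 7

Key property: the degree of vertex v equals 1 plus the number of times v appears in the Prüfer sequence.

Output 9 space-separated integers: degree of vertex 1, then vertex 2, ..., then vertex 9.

p_1 = 1: count[1] becomes 1
p_2 = 3: count[3] becomes 1
p_3 = 4: count[4] becomes 1
p_4 = 8: count[8] becomes 1
p_5 = 5: count[5] becomes 1
p_6 = 1: count[1] becomes 2
p_7 = 7: count[7] becomes 1
Degrees (1 + count): deg[1]=1+2=3, deg[2]=1+0=1, deg[3]=1+1=2, deg[4]=1+1=2, deg[5]=1+1=2, deg[6]=1+0=1, deg[7]=1+1=2, deg[8]=1+1=2, deg[9]=1+0=1

Answer: 3 1 2 2 2 1 2 2 1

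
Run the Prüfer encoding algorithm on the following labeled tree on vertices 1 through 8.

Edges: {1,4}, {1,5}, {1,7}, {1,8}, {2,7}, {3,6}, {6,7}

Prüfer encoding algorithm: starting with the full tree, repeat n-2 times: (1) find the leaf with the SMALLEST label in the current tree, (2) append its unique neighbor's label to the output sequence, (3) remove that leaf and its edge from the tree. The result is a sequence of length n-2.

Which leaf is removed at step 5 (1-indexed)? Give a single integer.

Answer: 6

Derivation:
Step 1: current leaves = {2,3,4,5,8}. Remove leaf 2 (neighbor: 7).
Step 2: current leaves = {3,4,5,8}. Remove leaf 3 (neighbor: 6).
Step 3: current leaves = {4,5,6,8}. Remove leaf 4 (neighbor: 1).
Step 4: current leaves = {5,6,8}. Remove leaf 5 (neighbor: 1).
Step 5: current leaves = {6,8}. Remove leaf 6 (neighbor: 7).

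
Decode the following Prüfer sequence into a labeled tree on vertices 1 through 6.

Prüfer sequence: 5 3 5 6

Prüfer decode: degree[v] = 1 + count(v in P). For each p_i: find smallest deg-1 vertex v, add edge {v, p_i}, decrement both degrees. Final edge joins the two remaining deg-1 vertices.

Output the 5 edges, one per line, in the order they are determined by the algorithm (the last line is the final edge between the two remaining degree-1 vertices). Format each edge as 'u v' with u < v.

Answer: 1 5
2 3
3 5
4 6
5 6

Derivation:
Initial degrees: {1:1, 2:1, 3:2, 4:1, 5:3, 6:2}
Step 1: smallest deg-1 vertex = 1, p_1 = 5. Add edge {1,5}. Now deg[1]=0, deg[5]=2.
Step 2: smallest deg-1 vertex = 2, p_2 = 3. Add edge {2,3}. Now deg[2]=0, deg[3]=1.
Step 3: smallest deg-1 vertex = 3, p_3 = 5. Add edge {3,5}. Now deg[3]=0, deg[5]=1.
Step 4: smallest deg-1 vertex = 4, p_4 = 6. Add edge {4,6}. Now deg[4]=0, deg[6]=1.
Final: two remaining deg-1 vertices are 5, 6. Add edge {5,6}.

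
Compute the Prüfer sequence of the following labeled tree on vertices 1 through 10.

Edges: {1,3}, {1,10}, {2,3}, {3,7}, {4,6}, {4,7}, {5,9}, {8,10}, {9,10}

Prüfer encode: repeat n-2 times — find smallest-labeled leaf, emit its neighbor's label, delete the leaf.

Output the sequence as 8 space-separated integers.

Answer: 3 9 4 7 3 1 10 10

Derivation:
Step 1: leaves = {2,5,6,8}. Remove smallest leaf 2, emit neighbor 3.
Step 2: leaves = {5,6,8}. Remove smallest leaf 5, emit neighbor 9.
Step 3: leaves = {6,8,9}. Remove smallest leaf 6, emit neighbor 4.
Step 4: leaves = {4,8,9}. Remove smallest leaf 4, emit neighbor 7.
Step 5: leaves = {7,8,9}. Remove smallest leaf 7, emit neighbor 3.
Step 6: leaves = {3,8,9}. Remove smallest leaf 3, emit neighbor 1.
Step 7: leaves = {1,8,9}. Remove smallest leaf 1, emit neighbor 10.
Step 8: leaves = {8,9}. Remove smallest leaf 8, emit neighbor 10.
Done: 2 vertices remain (9, 10). Sequence = [3 9 4 7 3 1 10 10]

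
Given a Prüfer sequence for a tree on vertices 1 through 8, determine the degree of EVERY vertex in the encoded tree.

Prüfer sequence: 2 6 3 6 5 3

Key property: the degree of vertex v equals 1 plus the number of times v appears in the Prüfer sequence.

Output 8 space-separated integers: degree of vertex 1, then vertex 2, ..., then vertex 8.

p_1 = 2: count[2] becomes 1
p_2 = 6: count[6] becomes 1
p_3 = 3: count[3] becomes 1
p_4 = 6: count[6] becomes 2
p_5 = 5: count[5] becomes 1
p_6 = 3: count[3] becomes 2
Degrees (1 + count): deg[1]=1+0=1, deg[2]=1+1=2, deg[3]=1+2=3, deg[4]=1+0=1, deg[5]=1+1=2, deg[6]=1+2=3, deg[7]=1+0=1, deg[8]=1+0=1

Answer: 1 2 3 1 2 3 1 1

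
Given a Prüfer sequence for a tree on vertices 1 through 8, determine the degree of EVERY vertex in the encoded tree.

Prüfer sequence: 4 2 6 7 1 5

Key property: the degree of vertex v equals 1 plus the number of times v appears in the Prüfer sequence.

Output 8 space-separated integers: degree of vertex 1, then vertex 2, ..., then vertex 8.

p_1 = 4: count[4] becomes 1
p_2 = 2: count[2] becomes 1
p_3 = 6: count[6] becomes 1
p_4 = 7: count[7] becomes 1
p_5 = 1: count[1] becomes 1
p_6 = 5: count[5] becomes 1
Degrees (1 + count): deg[1]=1+1=2, deg[2]=1+1=2, deg[3]=1+0=1, deg[4]=1+1=2, deg[5]=1+1=2, deg[6]=1+1=2, deg[7]=1+1=2, deg[8]=1+0=1

Answer: 2 2 1 2 2 2 2 1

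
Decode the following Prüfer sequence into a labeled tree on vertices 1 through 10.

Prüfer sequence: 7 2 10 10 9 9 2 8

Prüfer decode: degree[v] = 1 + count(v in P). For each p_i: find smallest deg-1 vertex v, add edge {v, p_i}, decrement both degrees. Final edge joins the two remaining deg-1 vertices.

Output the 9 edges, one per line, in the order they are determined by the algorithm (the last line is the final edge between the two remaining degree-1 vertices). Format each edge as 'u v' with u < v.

Initial degrees: {1:1, 2:3, 3:1, 4:1, 5:1, 6:1, 7:2, 8:2, 9:3, 10:3}
Step 1: smallest deg-1 vertex = 1, p_1 = 7. Add edge {1,7}. Now deg[1]=0, deg[7]=1.
Step 2: smallest deg-1 vertex = 3, p_2 = 2. Add edge {2,3}. Now deg[3]=0, deg[2]=2.
Step 3: smallest deg-1 vertex = 4, p_3 = 10. Add edge {4,10}. Now deg[4]=0, deg[10]=2.
Step 4: smallest deg-1 vertex = 5, p_4 = 10. Add edge {5,10}. Now deg[5]=0, deg[10]=1.
Step 5: smallest deg-1 vertex = 6, p_5 = 9. Add edge {6,9}. Now deg[6]=0, deg[9]=2.
Step 6: smallest deg-1 vertex = 7, p_6 = 9. Add edge {7,9}. Now deg[7]=0, deg[9]=1.
Step 7: smallest deg-1 vertex = 9, p_7 = 2. Add edge {2,9}. Now deg[9]=0, deg[2]=1.
Step 8: smallest deg-1 vertex = 2, p_8 = 8. Add edge {2,8}. Now deg[2]=0, deg[8]=1.
Final: two remaining deg-1 vertices are 8, 10. Add edge {8,10}.

Answer: 1 7
2 3
4 10
5 10
6 9
7 9
2 9
2 8
8 10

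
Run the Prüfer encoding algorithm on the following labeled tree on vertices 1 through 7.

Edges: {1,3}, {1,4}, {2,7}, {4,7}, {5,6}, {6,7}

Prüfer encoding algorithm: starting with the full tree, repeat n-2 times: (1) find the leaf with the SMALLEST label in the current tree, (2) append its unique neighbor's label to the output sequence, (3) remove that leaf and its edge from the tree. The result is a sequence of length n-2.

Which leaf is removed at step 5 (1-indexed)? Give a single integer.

Step 1: current leaves = {2,3,5}. Remove leaf 2 (neighbor: 7).
Step 2: current leaves = {3,5}. Remove leaf 3 (neighbor: 1).
Step 3: current leaves = {1,5}. Remove leaf 1 (neighbor: 4).
Step 4: current leaves = {4,5}. Remove leaf 4 (neighbor: 7).
Step 5: current leaves = {5,7}. Remove leaf 5 (neighbor: 6).

Answer: 5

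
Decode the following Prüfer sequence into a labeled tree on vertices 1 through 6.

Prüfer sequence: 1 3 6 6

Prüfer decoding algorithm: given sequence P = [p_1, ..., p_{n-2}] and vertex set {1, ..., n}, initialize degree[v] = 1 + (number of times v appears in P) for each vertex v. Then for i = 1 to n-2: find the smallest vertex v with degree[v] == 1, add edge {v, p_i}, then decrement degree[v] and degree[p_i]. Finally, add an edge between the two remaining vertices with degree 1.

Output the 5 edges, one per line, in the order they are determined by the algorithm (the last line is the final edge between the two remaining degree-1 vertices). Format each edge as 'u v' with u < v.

Initial degrees: {1:2, 2:1, 3:2, 4:1, 5:1, 6:3}
Step 1: smallest deg-1 vertex = 2, p_1 = 1. Add edge {1,2}. Now deg[2]=0, deg[1]=1.
Step 2: smallest deg-1 vertex = 1, p_2 = 3. Add edge {1,3}. Now deg[1]=0, deg[3]=1.
Step 3: smallest deg-1 vertex = 3, p_3 = 6. Add edge {3,6}. Now deg[3]=0, deg[6]=2.
Step 4: smallest deg-1 vertex = 4, p_4 = 6. Add edge {4,6}. Now deg[4]=0, deg[6]=1.
Final: two remaining deg-1 vertices are 5, 6. Add edge {5,6}.

Answer: 1 2
1 3
3 6
4 6
5 6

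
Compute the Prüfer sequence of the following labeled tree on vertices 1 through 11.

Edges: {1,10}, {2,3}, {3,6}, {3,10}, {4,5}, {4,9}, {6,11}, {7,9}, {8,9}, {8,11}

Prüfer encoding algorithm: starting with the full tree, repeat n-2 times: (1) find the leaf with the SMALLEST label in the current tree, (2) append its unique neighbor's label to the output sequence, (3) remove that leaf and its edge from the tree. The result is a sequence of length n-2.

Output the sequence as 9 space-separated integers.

Step 1: leaves = {1,2,5,7}. Remove smallest leaf 1, emit neighbor 10.
Step 2: leaves = {2,5,7,10}. Remove smallest leaf 2, emit neighbor 3.
Step 3: leaves = {5,7,10}. Remove smallest leaf 5, emit neighbor 4.
Step 4: leaves = {4,7,10}. Remove smallest leaf 4, emit neighbor 9.
Step 5: leaves = {7,10}. Remove smallest leaf 7, emit neighbor 9.
Step 6: leaves = {9,10}. Remove smallest leaf 9, emit neighbor 8.
Step 7: leaves = {8,10}. Remove smallest leaf 8, emit neighbor 11.
Step 8: leaves = {10,11}. Remove smallest leaf 10, emit neighbor 3.
Step 9: leaves = {3,11}. Remove smallest leaf 3, emit neighbor 6.
Done: 2 vertices remain (6, 11). Sequence = [10 3 4 9 9 8 11 3 6]

Answer: 10 3 4 9 9 8 11 3 6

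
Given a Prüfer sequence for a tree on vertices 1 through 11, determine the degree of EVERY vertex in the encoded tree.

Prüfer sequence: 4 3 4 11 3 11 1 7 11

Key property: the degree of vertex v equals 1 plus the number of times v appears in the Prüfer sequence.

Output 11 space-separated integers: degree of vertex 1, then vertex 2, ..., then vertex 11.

Answer: 2 1 3 3 1 1 2 1 1 1 4

Derivation:
p_1 = 4: count[4] becomes 1
p_2 = 3: count[3] becomes 1
p_3 = 4: count[4] becomes 2
p_4 = 11: count[11] becomes 1
p_5 = 3: count[3] becomes 2
p_6 = 11: count[11] becomes 2
p_7 = 1: count[1] becomes 1
p_8 = 7: count[7] becomes 1
p_9 = 11: count[11] becomes 3
Degrees (1 + count): deg[1]=1+1=2, deg[2]=1+0=1, deg[3]=1+2=3, deg[4]=1+2=3, deg[5]=1+0=1, deg[6]=1+0=1, deg[7]=1+1=2, deg[8]=1+0=1, deg[9]=1+0=1, deg[10]=1+0=1, deg[11]=1+3=4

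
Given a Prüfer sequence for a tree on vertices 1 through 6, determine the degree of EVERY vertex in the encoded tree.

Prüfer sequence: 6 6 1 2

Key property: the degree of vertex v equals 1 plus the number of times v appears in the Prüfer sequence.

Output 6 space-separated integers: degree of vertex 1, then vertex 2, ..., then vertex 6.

Answer: 2 2 1 1 1 3

Derivation:
p_1 = 6: count[6] becomes 1
p_2 = 6: count[6] becomes 2
p_3 = 1: count[1] becomes 1
p_4 = 2: count[2] becomes 1
Degrees (1 + count): deg[1]=1+1=2, deg[2]=1+1=2, deg[3]=1+0=1, deg[4]=1+0=1, deg[5]=1+0=1, deg[6]=1+2=3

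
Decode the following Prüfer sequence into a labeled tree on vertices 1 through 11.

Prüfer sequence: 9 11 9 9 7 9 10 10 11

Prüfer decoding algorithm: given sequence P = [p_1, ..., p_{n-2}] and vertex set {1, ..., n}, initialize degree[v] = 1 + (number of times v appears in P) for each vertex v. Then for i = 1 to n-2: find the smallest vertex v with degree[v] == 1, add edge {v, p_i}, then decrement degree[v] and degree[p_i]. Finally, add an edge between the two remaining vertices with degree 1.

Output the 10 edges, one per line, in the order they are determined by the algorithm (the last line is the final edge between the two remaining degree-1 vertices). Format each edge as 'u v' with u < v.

Initial degrees: {1:1, 2:1, 3:1, 4:1, 5:1, 6:1, 7:2, 8:1, 9:5, 10:3, 11:3}
Step 1: smallest deg-1 vertex = 1, p_1 = 9. Add edge {1,9}. Now deg[1]=0, deg[9]=4.
Step 2: smallest deg-1 vertex = 2, p_2 = 11. Add edge {2,11}. Now deg[2]=0, deg[11]=2.
Step 3: smallest deg-1 vertex = 3, p_3 = 9. Add edge {3,9}. Now deg[3]=0, deg[9]=3.
Step 4: smallest deg-1 vertex = 4, p_4 = 9. Add edge {4,9}. Now deg[4]=0, deg[9]=2.
Step 5: smallest deg-1 vertex = 5, p_5 = 7. Add edge {5,7}. Now deg[5]=0, deg[7]=1.
Step 6: smallest deg-1 vertex = 6, p_6 = 9. Add edge {6,9}. Now deg[6]=0, deg[9]=1.
Step 7: smallest deg-1 vertex = 7, p_7 = 10. Add edge {7,10}. Now deg[7]=0, deg[10]=2.
Step 8: smallest deg-1 vertex = 8, p_8 = 10. Add edge {8,10}. Now deg[8]=0, deg[10]=1.
Step 9: smallest deg-1 vertex = 9, p_9 = 11. Add edge {9,11}. Now deg[9]=0, deg[11]=1.
Final: two remaining deg-1 vertices are 10, 11. Add edge {10,11}.

Answer: 1 9
2 11
3 9
4 9
5 7
6 9
7 10
8 10
9 11
10 11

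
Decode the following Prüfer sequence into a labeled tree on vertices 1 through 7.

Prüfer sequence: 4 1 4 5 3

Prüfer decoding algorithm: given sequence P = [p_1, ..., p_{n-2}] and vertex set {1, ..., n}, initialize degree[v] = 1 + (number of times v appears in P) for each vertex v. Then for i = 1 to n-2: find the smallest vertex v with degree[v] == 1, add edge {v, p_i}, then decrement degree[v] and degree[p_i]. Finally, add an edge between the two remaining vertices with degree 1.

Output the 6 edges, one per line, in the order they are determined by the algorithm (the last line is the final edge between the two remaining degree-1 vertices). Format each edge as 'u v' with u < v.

Answer: 2 4
1 6
1 4
4 5
3 5
3 7

Derivation:
Initial degrees: {1:2, 2:1, 3:2, 4:3, 5:2, 6:1, 7:1}
Step 1: smallest deg-1 vertex = 2, p_1 = 4. Add edge {2,4}. Now deg[2]=0, deg[4]=2.
Step 2: smallest deg-1 vertex = 6, p_2 = 1. Add edge {1,6}. Now deg[6]=0, deg[1]=1.
Step 3: smallest deg-1 vertex = 1, p_3 = 4. Add edge {1,4}. Now deg[1]=0, deg[4]=1.
Step 4: smallest deg-1 vertex = 4, p_4 = 5. Add edge {4,5}. Now deg[4]=0, deg[5]=1.
Step 5: smallest deg-1 vertex = 5, p_5 = 3. Add edge {3,5}. Now deg[5]=0, deg[3]=1.
Final: two remaining deg-1 vertices are 3, 7. Add edge {3,7}.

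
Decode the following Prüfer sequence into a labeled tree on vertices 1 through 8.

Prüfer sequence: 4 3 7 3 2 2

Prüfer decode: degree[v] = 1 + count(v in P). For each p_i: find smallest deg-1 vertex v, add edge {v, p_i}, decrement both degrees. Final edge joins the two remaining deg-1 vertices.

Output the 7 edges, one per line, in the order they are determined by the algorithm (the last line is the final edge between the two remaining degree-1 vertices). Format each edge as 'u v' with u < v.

Answer: 1 4
3 4
5 7
3 6
2 3
2 7
2 8

Derivation:
Initial degrees: {1:1, 2:3, 3:3, 4:2, 5:1, 6:1, 7:2, 8:1}
Step 1: smallest deg-1 vertex = 1, p_1 = 4. Add edge {1,4}. Now deg[1]=0, deg[4]=1.
Step 2: smallest deg-1 vertex = 4, p_2 = 3. Add edge {3,4}. Now deg[4]=0, deg[3]=2.
Step 3: smallest deg-1 vertex = 5, p_3 = 7. Add edge {5,7}. Now deg[5]=0, deg[7]=1.
Step 4: smallest deg-1 vertex = 6, p_4 = 3. Add edge {3,6}. Now deg[6]=0, deg[3]=1.
Step 5: smallest deg-1 vertex = 3, p_5 = 2. Add edge {2,3}. Now deg[3]=0, deg[2]=2.
Step 6: smallest deg-1 vertex = 7, p_6 = 2. Add edge {2,7}. Now deg[7]=0, deg[2]=1.
Final: two remaining deg-1 vertices are 2, 8. Add edge {2,8}.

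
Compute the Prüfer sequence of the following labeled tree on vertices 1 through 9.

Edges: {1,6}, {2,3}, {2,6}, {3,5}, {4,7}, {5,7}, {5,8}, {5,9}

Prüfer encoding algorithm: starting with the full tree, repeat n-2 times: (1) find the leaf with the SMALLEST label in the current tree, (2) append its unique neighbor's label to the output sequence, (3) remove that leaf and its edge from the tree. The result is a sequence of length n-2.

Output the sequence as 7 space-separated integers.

Answer: 6 7 2 3 5 5 5

Derivation:
Step 1: leaves = {1,4,8,9}. Remove smallest leaf 1, emit neighbor 6.
Step 2: leaves = {4,6,8,9}. Remove smallest leaf 4, emit neighbor 7.
Step 3: leaves = {6,7,8,9}. Remove smallest leaf 6, emit neighbor 2.
Step 4: leaves = {2,7,8,9}. Remove smallest leaf 2, emit neighbor 3.
Step 5: leaves = {3,7,8,9}. Remove smallest leaf 3, emit neighbor 5.
Step 6: leaves = {7,8,9}. Remove smallest leaf 7, emit neighbor 5.
Step 7: leaves = {8,9}. Remove smallest leaf 8, emit neighbor 5.
Done: 2 vertices remain (5, 9). Sequence = [6 7 2 3 5 5 5]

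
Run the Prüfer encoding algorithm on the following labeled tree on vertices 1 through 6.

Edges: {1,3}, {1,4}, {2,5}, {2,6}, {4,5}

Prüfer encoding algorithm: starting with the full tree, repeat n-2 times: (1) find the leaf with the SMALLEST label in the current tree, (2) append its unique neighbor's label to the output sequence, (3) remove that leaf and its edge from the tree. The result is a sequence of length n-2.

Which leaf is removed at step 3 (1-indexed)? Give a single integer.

Step 1: current leaves = {3,6}. Remove leaf 3 (neighbor: 1).
Step 2: current leaves = {1,6}. Remove leaf 1 (neighbor: 4).
Step 3: current leaves = {4,6}. Remove leaf 4 (neighbor: 5).

Answer: 4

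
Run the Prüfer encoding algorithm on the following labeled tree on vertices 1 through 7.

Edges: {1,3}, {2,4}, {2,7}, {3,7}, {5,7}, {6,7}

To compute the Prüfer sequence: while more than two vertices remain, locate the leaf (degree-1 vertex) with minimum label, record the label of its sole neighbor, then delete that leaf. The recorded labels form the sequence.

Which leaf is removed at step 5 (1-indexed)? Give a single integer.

Step 1: current leaves = {1,4,5,6}. Remove leaf 1 (neighbor: 3).
Step 2: current leaves = {3,4,5,6}. Remove leaf 3 (neighbor: 7).
Step 3: current leaves = {4,5,6}. Remove leaf 4 (neighbor: 2).
Step 4: current leaves = {2,5,6}. Remove leaf 2 (neighbor: 7).
Step 5: current leaves = {5,6}. Remove leaf 5 (neighbor: 7).

Answer: 5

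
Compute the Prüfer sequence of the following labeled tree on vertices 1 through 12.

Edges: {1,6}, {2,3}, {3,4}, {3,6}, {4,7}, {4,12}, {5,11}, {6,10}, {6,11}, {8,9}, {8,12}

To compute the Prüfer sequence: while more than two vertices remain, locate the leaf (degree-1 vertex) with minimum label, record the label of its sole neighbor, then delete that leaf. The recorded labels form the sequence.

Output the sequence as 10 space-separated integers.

Answer: 6 3 11 4 8 12 6 6 3 4

Derivation:
Step 1: leaves = {1,2,5,7,9,10}. Remove smallest leaf 1, emit neighbor 6.
Step 2: leaves = {2,5,7,9,10}. Remove smallest leaf 2, emit neighbor 3.
Step 3: leaves = {5,7,9,10}. Remove smallest leaf 5, emit neighbor 11.
Step 4: leaves = {7,9,10,11}. Remove smallest leaf 7, emit neighbor 4.
Step 5: leaves = {9,10,11}. Remove smallest leaf 9, emit neighbor 8.
Step 6: leaves = {8,10,11}. Remove smallest leaf 8, emit neighbor 12.
Step 7: leaves = {10,11,12}. Remove smallest leaf 10, emit neighbor 6.
Step 8: leaves = {11,12}. Remove smallest leaf 11, emit neighbor 6.
Step 9: leaves = {6,12}. Remove smallest leaf 6, emit neighbor 3.
Step 10: leaves = {3,12}. Remove smallest leaf 3, emit neighbor 4.
Done: 2 vertices remain (4, 12). Sequence = [6 3 11 4 8 12 6 6 3 4]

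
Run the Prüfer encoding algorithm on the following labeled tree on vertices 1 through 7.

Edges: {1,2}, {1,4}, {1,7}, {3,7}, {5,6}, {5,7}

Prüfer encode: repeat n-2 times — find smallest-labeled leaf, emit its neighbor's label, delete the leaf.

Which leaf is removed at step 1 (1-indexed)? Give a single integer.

Answer: 2

Derivation:
Step 1: current leaves = {2,3,4,6}. Remove leaf 2 (neighbor: 1).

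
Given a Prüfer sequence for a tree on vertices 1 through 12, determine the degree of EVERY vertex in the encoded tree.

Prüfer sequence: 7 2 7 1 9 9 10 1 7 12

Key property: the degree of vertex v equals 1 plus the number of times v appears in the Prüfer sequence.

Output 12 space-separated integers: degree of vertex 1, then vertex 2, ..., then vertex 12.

Answer: 3 2 1 1 1 1 4 1 3 2 1 2

Derivation:
p_1 = 7: count[7] becomes 1
p_2 = 2: count[2] becomes 1
p_3 = 7: count[7] becomes 2
p_4 = 1: count[1] becomes 1
p_5 = 9: count[9] becomes 1
p_6 = 9: count[9] becomes 2
p_7 = 10: count[10] becomes 1
p_8 = 1: count[1] becomes 2
p_9 = 7: count[7] becomes 3
p_10 = 12: count[12] becomes 1
Degrees (1 + count): deg[1]=1+2=3, deg[2]=1+1=2, deg[3]=1+0=1, deg[4]=1+0=1, deg[5]=1+0=1, deg[6]=1+0=1, deg[7]=1+3=4, deg[8]=1+0=1, deg[9]=1+2=3, deg[10]=1+1=2, deg[11]=1+0=1, deg[12]=1+1=2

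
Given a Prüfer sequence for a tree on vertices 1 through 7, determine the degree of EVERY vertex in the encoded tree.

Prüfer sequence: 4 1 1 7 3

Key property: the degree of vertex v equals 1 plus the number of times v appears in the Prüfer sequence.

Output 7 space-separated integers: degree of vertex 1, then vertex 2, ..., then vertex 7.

Answer: 3 1 2 2 1 1 2

Derivation:
p_1 = 4: count[4] becomes 1
p_2 = 1: count[1] becomes 1
p_3 = 1: count[1] becomes 2
p_4 = 7: count[7] becomes 1
p_5 = 3: count[3] becomes 1
Degrees (1 + count): deg[1]=1+2=3, deg[2]=1+0=1, deg[3]=1+1=2, deg[4]=1+1=2, deg[5]=1+0=1, deg[6]=1+0=1, deg[7]=1+1=2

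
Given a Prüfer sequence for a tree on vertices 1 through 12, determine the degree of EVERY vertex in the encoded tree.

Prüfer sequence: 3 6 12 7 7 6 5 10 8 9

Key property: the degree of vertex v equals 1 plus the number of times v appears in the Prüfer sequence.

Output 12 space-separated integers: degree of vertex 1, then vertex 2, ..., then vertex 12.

Answer: 1 1 2 1 2 3 3 2 2 2 1 2

Derivation:
p_1 = 3: count[3] becomes 1
p_2 = 6: count[6] becomes 1
p_3 = 12: count[12] becomes 1
p_4 = 7: count[7] becomes 1
p_5 = 7: count[7] becomes 2
p_6 = 6: count[6] becomes 2
p_7 = 5: count[5] becomes 1
p_8 = 10: count[10] becomes 1
p_9 = 8: count[8] becomes 1
p_10 = 9: count[9] becomes 1
Degrees (1 + count): deg[1]=1+0=1, deg[2]=1+0=1, deg[3]=1+1=2, deg[4]=1+0=1, deg[5]=1+1=2, deg[6]=1+2=3, deg[7]=1+2=3, deg[8]=1+1=2, deg[9]=1+1=2, deg[10]=1+1=2, deg[11]=1+0=1, deg[12]=1+1=2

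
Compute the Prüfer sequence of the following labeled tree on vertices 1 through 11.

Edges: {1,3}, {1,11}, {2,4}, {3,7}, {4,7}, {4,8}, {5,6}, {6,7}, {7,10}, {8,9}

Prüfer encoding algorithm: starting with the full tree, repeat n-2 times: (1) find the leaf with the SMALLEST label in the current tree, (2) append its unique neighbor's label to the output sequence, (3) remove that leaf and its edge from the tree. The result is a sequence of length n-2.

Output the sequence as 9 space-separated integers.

Step 1: leaves = {2,5,9,10,11}. Remove smallest leaf 2, emit neighbor 4.
Step 2: leaves = {5,9,10,11}. Remove smallest leaf 5, emit neighbor 6.
Step 3: leaves = {6,9,10,11}. Remove smallest leaf 6, emit neighbor 7.
Step 4: leaves = {9,10,11}. Remove smallest leaf 9, emit neighbor 8.
Step 5: leaves = {8,10,11}. Remove smallest leaf 8, emit neighbor 4.
Step 6: leaves = {4,10,11}. Remove smallest leaf 4, emit neighbor 7.
Step 7: leaves = {10,11}. Remove smallest leaf 10, emit neighbor 7.
Step 8: leaves = {7,11}. Remove smallest leaf 7, emit neighbor 3.
Step 9: leaves = {3,11}. Remove smallest leaf 3, emit neighbor 1.
Done: 2 vertices remain (1, 11). Sequence = [4 6 7 8 4 7 7 3 1]

Answer: 4 6 7 8 4 7 7 3 1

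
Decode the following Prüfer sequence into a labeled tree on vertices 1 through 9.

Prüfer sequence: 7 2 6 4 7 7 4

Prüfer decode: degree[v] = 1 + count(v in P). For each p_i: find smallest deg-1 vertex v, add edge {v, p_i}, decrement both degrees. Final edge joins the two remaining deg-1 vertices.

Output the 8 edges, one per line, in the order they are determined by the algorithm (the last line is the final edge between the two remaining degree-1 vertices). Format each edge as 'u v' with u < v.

Answer: 1 7
2 3
2 6
4 5
6 7
7 8
4 7
4 9

Derivation:
Initial degrees: {1:1, 2:2, 3:1, 4:3, 5:1, 6:2, 7:4, 8:1, 9:1}
Step 1: smallest deg-1 vertex = 1, p_1 = 7. Add edge {1,7}. Now deg[1]=0, deg[7]=3.
Step 2: smallest deg-1 vertex = 3, p_2 = 2. Add edge {2,3}. Now deg[3]=0, deg[2]=1.
Step 3: smallest deg-1 vertex = 2, p_3 = 6. Add edge {2,6}. Now deg[2]=0, deg[6]=1.
Step 4: smallest deg-1 vertex = 5, p_4 = 4. Add edge {4,5}. Now deg[5]=0, deg[4]=2.
Step 5: smallest deg-1 vertex = 6, p_5 = 7. Add edge {6,7}. Now deg[6]=0, deg[7]=2.
Step 6: smallest deg-1 vertex = 8, p_6 = 7. Add edge {7,8}. Now deg[8]=0, deg[7]=1.
Step 7: smallest deg-1 vertex = 7, p_7 = 4. Add edge {4,7}. Now deg[7]=0, deg[4]=1.
Final: two remaining deg-1 vertices are 4, 9. Add edge {4,9}.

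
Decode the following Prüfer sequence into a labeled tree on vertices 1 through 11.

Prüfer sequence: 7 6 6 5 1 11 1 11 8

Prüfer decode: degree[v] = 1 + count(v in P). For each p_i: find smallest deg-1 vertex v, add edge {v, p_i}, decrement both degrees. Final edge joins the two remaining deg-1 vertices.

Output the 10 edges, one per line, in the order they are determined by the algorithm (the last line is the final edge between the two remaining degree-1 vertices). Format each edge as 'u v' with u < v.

Initial degrees: {1:3, 2:1, 3:1, 4:1, 5:2, 6:3, 7:2, 8:2, 9:1, 10:1, 11:3}
Step 1: smallest deg-1 vertex = 2, p_1 = 7. Add edge {2,7}. Now deg[2]=0, deg[7]=1.
Step 2: smallest deg-1 vertex = 3, p_2 = 6. Add edge {3,6}. Now deg[3]=0, deg[6]=2.
Step 3: smallest deg-1 vertex = 4, p_3 = 6. Add edge {4,6}. Now deg[4]=0, deg[6]=1.
Step 4: smallest deg-1 vertex = 6, p_4 = 5. Add edge {5,6}. Now deg[6]=0, deg[5]=1.
Step 5: smallest deg-1 vertex = 5, p_5 = 1. Add edge {1,5}. Now deg[5]=0, deg[1]=2.
Step 6: smallest deg-1 vertex = 7, p_6 = 11. Add edge {7,11}. Now deg[7]=0, deg[11]=2.
Step 7: smallest deg-1 vertex = 9, p_7 = 1. Add edge {1,9}. Now deg[9]=0, deg[1]=1.
Step 8: smallest deg-1 vertex = 1, p_8 = 11. Add edge {1,11}. Now deg[1]=0, deg[11]=1.
Step 9: smallest deg-1 vertex = 10, p_9 = 8. Add edge {8,10}. Now deg[10]=0, deg[8]=1.
Final: two remaining deg-1 vertices are 8, 11. Add edge {8,11}.

Answer: 2 7
3 6
4 6
5 6
1 5
7 11
1 9
1 11
8 10
8 11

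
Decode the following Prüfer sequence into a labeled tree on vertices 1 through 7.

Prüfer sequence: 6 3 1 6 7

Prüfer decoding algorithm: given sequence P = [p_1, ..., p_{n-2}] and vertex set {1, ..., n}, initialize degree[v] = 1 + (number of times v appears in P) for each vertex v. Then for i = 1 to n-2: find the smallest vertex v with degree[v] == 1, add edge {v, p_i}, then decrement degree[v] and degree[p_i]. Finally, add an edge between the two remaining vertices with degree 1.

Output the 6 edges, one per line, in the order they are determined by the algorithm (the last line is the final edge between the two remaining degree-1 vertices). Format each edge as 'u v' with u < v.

Initial degrees: {1:2, 2:1, 3:2, 4:1, 5:1, 6:3, 7:2}
Step 1: smallest deg-1 vertex = 2, p_1 = 6. Add edge {2,6}. Now deg[2]=0, deg[6]=2.
Step 2: smallest deg-1 vertex = 4, p_2 = 3. Add edge {3,4}. Now deg[4]=0, deg[3]=1.
Step 3: smallest deg-1 vertex = 3, p_3 = 1. Add edge {1,3}. Now deg[3]=0, deg[1]=1.
Step 4: smallest deg-1 vertex = 1, p_4 = 6. Add edge {1,6}. Now deg[1]=0, deg[6]=1.
Step 5: smallest deg-1 vertex = 5, p_5 = 7. Add edge {5,7}. Now deg[5]=0, deg[7]=1.
Final: two remaining deg-1 vertices are 6, 7. Add edge {6,7}.

Answer: 2 6
3 4
1 3
1 6
5 7
6 7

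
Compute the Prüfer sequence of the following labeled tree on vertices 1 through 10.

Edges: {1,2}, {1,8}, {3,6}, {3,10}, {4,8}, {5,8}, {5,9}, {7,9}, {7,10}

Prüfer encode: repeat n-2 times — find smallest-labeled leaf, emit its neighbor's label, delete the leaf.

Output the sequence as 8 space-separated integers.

Step 1: leaves = {2,4,6}. Remove smallest leaf 2, emit neighbor 1.
Step 2: leaves = {1,4,6}. Remove smallest leaf 1, emit neighbor 8.
Step 3: leaves = {4,6}. Remove smallest leaf 4, emit neighbor 8.
Step 4: leaves = {6,8}. Remove smallest leaf 6, emit neighbor 3.
Step 5: leaves = {3,8}. Remove smallest leaf 3, emit neighbor 10.
Step 6: leaves = {8,10}. Remove smallest leaf 8, emit neighbor 5.
Step 7: leaves = {5,10}. Remove smallest leaf 5, emit neighbor 9.
Step 8: leaves = {9,10}. Remove smallest leaf 9, emit neighbor 7.
Done: 2 vertices remain (7, 10). Sequence = [1 8 8 3 10 5 9 7]

Answer: 1 8 8 3 10 5 9 7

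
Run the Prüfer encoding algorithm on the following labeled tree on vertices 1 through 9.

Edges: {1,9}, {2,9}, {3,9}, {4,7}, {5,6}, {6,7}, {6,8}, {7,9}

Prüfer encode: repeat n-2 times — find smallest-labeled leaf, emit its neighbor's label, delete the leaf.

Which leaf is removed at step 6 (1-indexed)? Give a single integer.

Step 1: current leaves = {1,2,3,4,5,8}. Remove leaf 1 (neighbor: 9).
Step 2: current leaves = {2,3,4,5,8}. Remove leaf 2 (neighbor: 9).
Step 3: current leaves = {3,4,5,8}. Remove leaf 3 (neighbor: 9).
Step 4: current leaves = {4,5,8,9}. Remove leaf 4 (neighbor: 7).
Step 5: current leaves = {5,8,9}. Remove leaf 5 (neighbor: 6).
Step 6: current leaves = {8,9}. Remove leaf 8 (neighbor: 6).

Answer: 8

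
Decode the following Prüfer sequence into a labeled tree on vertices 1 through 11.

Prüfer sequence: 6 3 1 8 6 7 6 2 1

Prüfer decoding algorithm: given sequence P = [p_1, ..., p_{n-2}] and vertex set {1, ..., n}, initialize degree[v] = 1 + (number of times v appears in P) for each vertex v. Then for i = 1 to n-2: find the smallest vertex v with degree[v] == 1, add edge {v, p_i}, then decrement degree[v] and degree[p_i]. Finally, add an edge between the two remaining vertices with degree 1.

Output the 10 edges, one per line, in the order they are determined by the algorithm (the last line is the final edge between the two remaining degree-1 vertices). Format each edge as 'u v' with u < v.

Answer: 4 6
3 5
1 3
8 9
6 8
7 10
6 7
2 6
1 2
1 11

Derivation:
Initial degrees: {1:3, 2:2, 3:2, 4:1, 5:1, 6:4, 7:2, 8:2, 9:1, 10:1, 11:1}
Step 1: smallest deg-1 vertex = 4, p_1 = 6. Add edge {4,6}. Now deg[4]=0, deg[6]=3.
Step 2: smallest deg-1 vertex = 5, p_2 = 3. Add edge {3,5}. Now deg[5]=0, deg[3]=1.
Step 3: smallest deg-1 vertex = 3, p_3 = 1. Add edge {1,3}. Now deg[3]=0, deg[1]=2.
Step 4: smallest deg-1 vertex = 9, p_4 = 8. Add edge {8,9}. Now deg[9]=0, deg[8]=1.
Step 5: smallest deg-1 vertex = 8, p_5 = 6. Add edge {6,8}. Now deg[8]=0, deg[6]=2.
Step 6: smallest deg-1 vertex = 10, p_6 = 7. Add edge {7,10}. Now deg[10]=0, deg[7]=1.
Step 7: smallest deg-1 vertex = 7, p_7 = 6. Add edge {6,7}. Now deg[7]=0, deg[6]=1.
Step 8: smallest deg-1 vertex = 6, p_8 = 2. Add edge {2,6}. Now deg[6]=0, deg[2]=1.
Step 9: smallest deg-1 vertex = 2, p_9 = 1. Add edge {1,2}. Now deg[2]=0, deg[1]=1.
Final: two remaining deg-1 vertices are 1, 11. Add edge {1,11}.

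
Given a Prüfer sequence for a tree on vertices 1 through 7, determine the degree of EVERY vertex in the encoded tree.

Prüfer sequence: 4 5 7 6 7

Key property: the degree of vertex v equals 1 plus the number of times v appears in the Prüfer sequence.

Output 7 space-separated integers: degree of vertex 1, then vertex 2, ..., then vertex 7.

p_1 = 4: count[4] becomes 1
p_2 = 5: count[5] becomes 1
p_3 = 7: count[7] becomes 1
p_4 = 6: count[6] becomes 1
p_5 = 7: count[7] becomes 2
Degrees (1 + count): deg[1]=1+0=1, deg[2]=1+0=1, deg[3]=1+0=1, deg[4]=1+1=2, deg[5]=1+1=2, deg[6]=1+1=2, deg[7]=1+2=3

Answer: 1 1 1 2 2 2 3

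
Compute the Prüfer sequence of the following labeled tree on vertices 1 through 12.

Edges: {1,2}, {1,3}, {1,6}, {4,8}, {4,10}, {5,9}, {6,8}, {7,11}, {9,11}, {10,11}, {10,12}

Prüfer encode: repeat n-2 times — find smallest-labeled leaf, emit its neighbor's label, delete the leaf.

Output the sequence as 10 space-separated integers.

Step 1: leaves = {2,3,5,7,12}. Remove smallest leaf 2, emit neighbor 1.
Step 2: leaves = {3,5,7,12}. Remove smallest leaf 3, emit neighbor 1.
Step 3: leaves = {1,5,7,12}. Remove smallest leaf 1, emit neighbor 6.
Step 4: leaves = {5,6,7,12}. Remove smallest leaf 5, emit neighbor 9.
Step 5: leaves = {6,7,9,12}. Remove smallest leaf 6, emit neighbor 8.
Step 6: leaves = {7,8,9,12}. Remove smallest leaf 7, emit neighbor 11.
Step 7: leaves = {8,9,12}. Remove smallest leaf 8, emit neighbor 4.
Step 8: leaves = {4,9,12}. Remove smallest leaf 4, emit neighbor 10.
Step 9: leaves = {9,12}. Remove smallest leaf 9, emit neighbor 11.
Step 10: leaves = {11,12}. Remove smallest leaf 11, emit neighbor 10.
Done: 2 vertices remain (10, 12). Sequence = [1 1 6 9 8 11 4 10 11 10]

Answer: 1 1 6 9 8 11 4 10 11 10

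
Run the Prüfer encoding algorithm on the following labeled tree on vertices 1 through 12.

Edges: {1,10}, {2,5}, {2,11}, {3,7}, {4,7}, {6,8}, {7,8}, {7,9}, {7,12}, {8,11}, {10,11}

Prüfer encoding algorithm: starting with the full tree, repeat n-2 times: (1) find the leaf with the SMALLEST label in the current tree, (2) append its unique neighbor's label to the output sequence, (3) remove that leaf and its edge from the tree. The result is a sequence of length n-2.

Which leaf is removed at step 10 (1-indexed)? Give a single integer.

Answer: 8

Derivation:
Step 1: current leaves = {1,3,4,5,6,9,12}. Remove leaf 1 (neighbor: 10).
Step 2: current leaves = {3,4,5,6,9,10,12}. Remove leaf 3 (neighbor: 7).
Step 3: current leaves = {4,5,6,9,10,12}. Remove leaf 4 (neighbor: 7).
Step 4: current leaves = {5,6,9,10,12}. Remove leaf 5 (neighbor: 2).
Step 5: current leaves = {2,6,9,10,12}. Remove leaf 2 (neighbor: 11).
Step 6: current leaves = {6,9,10,12}. Remove leaf 6 (neighbor: 8).
Step 7: current leaves = {9,10,12}. Remove leaf 9 (neighbor: 7).
Step 8: current leaves = {10,12}. Remove leaf 10 (neighbor: 11).
Step 9: current leaves = {11,12}. Remove leaf 11 (neighbor: 8).
Step 10: current leaves = {8,12}. Remove leaf 8 (neighbor: 7).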